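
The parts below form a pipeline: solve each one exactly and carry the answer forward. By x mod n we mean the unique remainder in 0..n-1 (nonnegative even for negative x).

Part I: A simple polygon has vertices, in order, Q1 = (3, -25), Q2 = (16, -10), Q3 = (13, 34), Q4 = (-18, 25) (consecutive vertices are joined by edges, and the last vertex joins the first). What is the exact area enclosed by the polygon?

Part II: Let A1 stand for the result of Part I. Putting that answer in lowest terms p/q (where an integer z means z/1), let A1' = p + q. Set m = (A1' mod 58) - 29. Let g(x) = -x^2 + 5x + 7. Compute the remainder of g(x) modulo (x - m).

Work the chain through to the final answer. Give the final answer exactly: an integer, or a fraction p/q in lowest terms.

-143

Part I: cross terms: (3*-10 - 16*-25)=370, (16*34 - 13*-10)=674, (13*25 - -18*34)=937, (-18*-25 - 3*25)=375; twice the area = |2356| = 2356; area = 1178; answer 1178
Part II: A1 = 1178; threaded value p + q = 1179; m = -10; remainder = value at the root: -1*(-10)^2 + 5*(-10)^1 + 7 = (-100) + (-50) + (7) = -143; answer -143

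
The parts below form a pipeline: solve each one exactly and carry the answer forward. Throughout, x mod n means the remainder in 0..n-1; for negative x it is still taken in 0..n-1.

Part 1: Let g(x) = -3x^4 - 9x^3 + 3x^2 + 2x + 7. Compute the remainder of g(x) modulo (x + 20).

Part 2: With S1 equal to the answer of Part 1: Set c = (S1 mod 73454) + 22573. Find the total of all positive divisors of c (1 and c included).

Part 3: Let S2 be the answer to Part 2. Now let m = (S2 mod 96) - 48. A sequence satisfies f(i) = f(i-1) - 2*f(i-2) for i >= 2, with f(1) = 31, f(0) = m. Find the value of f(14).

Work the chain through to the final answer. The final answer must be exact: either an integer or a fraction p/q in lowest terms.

Part 1: remainder = value at the root: -3*(-20)^4 - 9*(-20)^3 + 3*(-20)^2 + 2*(-20)^1 + 7 = (-480000) + (72000) + (1200) + (-40) + (7) = -406833; answer -406833
Part 2: S1 = -406833; c = 56464; 56464 = 2^4 * 3529; sigma = (1 + 2 + 4 + 8 + 16) * (1 + 3529) = 31 * 3530 = 109430; answer 109430
Part 3: S2 = 109430; m = 38; f(2) = 1*(31) - 2*(38) = -45; iterating: f(2)=-45, f(3)=-107, f(4)=-17, f(5)=197, f(6)=231, f(7)=-163, f(8)=-625, f(9)=-299, f(10)=951, f(11)=1549, f(12)=-353, f(13)=-3451, f(14)=-2745; answer -2745

-2745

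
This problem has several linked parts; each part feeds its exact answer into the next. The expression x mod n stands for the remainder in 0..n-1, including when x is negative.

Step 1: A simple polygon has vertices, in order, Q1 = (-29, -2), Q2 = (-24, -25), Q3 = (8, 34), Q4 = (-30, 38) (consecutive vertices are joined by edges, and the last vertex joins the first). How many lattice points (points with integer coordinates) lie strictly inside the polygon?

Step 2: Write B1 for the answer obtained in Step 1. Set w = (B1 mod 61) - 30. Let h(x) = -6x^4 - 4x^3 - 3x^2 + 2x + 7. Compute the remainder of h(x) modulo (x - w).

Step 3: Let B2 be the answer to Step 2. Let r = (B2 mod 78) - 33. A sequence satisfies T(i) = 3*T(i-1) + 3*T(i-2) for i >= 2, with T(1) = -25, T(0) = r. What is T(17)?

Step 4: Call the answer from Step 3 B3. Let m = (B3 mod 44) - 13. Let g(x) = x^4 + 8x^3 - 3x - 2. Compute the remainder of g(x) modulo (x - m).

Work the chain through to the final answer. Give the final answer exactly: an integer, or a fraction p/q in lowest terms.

17968

Step 1: cross terms: (-29*-25 - -24*-2)=677, (-24*34 - 8*-25)=-616, (8*38 - -30*34)=1324, (-30*-2 - -29*38)=1162; twice the area = |2547| = 2547; area = 2547/2; boundary points = 1 + 1 + 2 + 1 = 5; strictly interior points = area - boundary/2 + 1 = 1272; answer 1272
Step 2: B1 = 1272; w = 22; remainder = value at the root: -6*(22)^4 - 4*(22)^3 - 3*(22)^2 + 2*(22)^1 + 7 = (-1405536) + (-42592) + (-1452) + (44) + (7) = -1449529; answer -1449529
Step 3: B2 = -1449529; r = -10; T(2) = 3*(-25) + 3*(-10) = -105; iterating: T(2)=-105, T(3)=-390, T(4)=-1485, T(5)=-5625, T(6)=-21330, T(7)=-80865, T(8)=-306585, T(9)=-1162350, T(10)=-4406805, T(11)=-16707465, T(12)=-63342810, T(13)=-240150825, T(14)=-910480905, T(15)=-3451895190, T(16)=-13087128285, T(17)=-49617070425; answer -49617070425
Step 4: B3 = -49617070425; m = 10; remainder = value at the root: 1*(10)^4 + 8*(10)^3 - 3*(10)^1 - 2 = (10000) + (8000) + (-30) + (-2) = 17968; answer 17968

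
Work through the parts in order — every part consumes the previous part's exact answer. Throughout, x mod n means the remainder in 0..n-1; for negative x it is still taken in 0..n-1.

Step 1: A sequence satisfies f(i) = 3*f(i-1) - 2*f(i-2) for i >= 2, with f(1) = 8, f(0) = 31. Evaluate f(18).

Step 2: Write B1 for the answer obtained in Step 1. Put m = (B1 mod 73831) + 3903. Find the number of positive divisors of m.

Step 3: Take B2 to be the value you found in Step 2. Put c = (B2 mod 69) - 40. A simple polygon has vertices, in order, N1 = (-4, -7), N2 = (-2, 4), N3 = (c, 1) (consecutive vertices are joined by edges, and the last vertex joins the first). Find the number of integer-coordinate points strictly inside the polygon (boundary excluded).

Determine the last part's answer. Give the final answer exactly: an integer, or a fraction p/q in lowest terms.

Step 1: f(2) = 3*(8) - 2*(31) = -38; iterating: f(2)=-38, f(3)=-130, f(4)=-314, f(5)=-682, f(6)=-1418, f(7)=-2890, f(8)=-5834, f(9)=-11722, f(10)=-23498, f(11)=-47050, f(12)=-94154, f(13)=-188362, f(14)=-376778, f(15)=-753610, f(16)=-1507274, f(17)=-3014602, f(18)=-6029258; answer -6029258
Step 2: B1 = -6029258; m = 28787; 28787 = 11 * 2617; number of divisors = (1+1) * (1+1) = 4; answer 4
Step 3: B2 = 4; c = -36; cross terms: (-4*4 - -2*-7)=-30, (-2*1 - -36*4)=142, (-36*-7 - -4*1)=256; twice the area = |368| = 368; area = 184; boundary points = 1 + 1 + 8 = 10; strictly interior points = area - boundary/2 + 1 = 180; answer 180

180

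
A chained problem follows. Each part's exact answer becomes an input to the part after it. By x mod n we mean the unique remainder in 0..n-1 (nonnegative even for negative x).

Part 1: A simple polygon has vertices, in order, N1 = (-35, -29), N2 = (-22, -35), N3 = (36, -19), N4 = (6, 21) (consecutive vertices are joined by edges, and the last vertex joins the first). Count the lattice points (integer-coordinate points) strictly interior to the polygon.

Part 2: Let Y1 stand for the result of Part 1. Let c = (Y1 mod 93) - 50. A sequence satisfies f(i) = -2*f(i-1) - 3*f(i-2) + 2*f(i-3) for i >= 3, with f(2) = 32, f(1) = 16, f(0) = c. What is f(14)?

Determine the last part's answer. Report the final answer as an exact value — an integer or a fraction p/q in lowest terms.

Part 1: cross terms: (-35*-35 - -22*-29)=587, (-22*-19 - 36*-35)=1678, (36*21 - 6*-19)=870, (6*-29 - -35*21)=561; twice the area = |3696| = 3696; area = 1848; boundary points = 1 + 2 + 10 + 1 = 14; strictly interior points = area - boundary/2 + 1 = 1842; answer 1842
Part 2: Y1 = 1842; c = 25; f(3) = -2*(32) - 3*(16) + 2*(25) = -62; iterating: f(3)=-62, f(4)=60, f(5)=130, f(6)=-564, f(7)=858, f(8)=236, f(9)=-4174, f(10)=9356, f(11)=-5718, f(12)=-24980, f(13)=85826, f(14)=-108148; answer -108148

-108148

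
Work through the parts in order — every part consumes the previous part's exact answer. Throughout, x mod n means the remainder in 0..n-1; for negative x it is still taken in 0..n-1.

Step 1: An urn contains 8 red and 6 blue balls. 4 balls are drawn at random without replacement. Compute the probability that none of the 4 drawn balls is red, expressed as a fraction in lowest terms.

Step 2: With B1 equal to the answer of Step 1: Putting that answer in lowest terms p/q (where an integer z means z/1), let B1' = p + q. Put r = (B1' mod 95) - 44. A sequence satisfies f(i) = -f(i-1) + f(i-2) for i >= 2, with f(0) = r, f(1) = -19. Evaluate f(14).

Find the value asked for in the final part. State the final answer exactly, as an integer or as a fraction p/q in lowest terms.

Step 1: total draws C(14,4) = 1001; favorable C(6,4) = 15; P = 15/1001; answer 15/1001
Step 2: B1 = 15/1001; threaded value p + q = 1016; r = 22; f(2) = -1*(-19) + 1*(22) = 41; iterating: f(2)=41, f(3)=-60, f(4)=101, f(5)=-161, f(6)=262, f(7)=-423, f(8)=685, f(9)=-1108, f(10)=1793, f(11)=-2901, f(12)=4694, f(13)=-7595, f(14)=12289; answer 12289

12289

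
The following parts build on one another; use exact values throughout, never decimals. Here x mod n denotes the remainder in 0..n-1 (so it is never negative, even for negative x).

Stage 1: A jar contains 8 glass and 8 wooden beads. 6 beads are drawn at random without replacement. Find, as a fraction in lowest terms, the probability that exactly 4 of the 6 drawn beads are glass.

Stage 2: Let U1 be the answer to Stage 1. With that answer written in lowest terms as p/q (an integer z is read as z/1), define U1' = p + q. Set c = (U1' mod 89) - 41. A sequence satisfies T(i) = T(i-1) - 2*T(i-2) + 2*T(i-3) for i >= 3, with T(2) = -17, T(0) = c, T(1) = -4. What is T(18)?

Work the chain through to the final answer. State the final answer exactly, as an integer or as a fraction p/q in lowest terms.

4063

Stage 1: total draws C(16,6) = 8008; favorable C(8,4)*C(8,2) = 1960; P = 35/143; answer 35/143
Stage 2: U1 = 35/143; threaded value p + q = 178; c = -41; T(3) = 1*(-17) - 2*(-4) + 2*(-41) = -91; iterating: T(3)=-91, T(4)=-65, T(5)=83, T(6)=31, T(7)=-265, T(8)=-161, T(9)=431, T(10)=223, T(11)=-961, T(12)=-545, T(13)=1823, T(14)=991, T(15)=-3745, T(16)=-2081, T(17)=7391, T(18)=4063; answer 4063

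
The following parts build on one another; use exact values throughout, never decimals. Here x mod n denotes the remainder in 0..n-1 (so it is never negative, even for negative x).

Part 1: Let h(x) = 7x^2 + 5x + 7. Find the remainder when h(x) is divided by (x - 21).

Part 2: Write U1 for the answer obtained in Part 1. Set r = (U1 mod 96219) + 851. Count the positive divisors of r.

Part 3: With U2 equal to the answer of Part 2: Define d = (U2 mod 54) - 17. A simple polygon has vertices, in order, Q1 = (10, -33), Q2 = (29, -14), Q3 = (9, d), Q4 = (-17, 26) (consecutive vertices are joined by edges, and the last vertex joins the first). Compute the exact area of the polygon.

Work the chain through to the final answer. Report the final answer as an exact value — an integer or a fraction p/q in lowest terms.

Part 1: remainder = value at the root: 7*(21)^2 + 5*(21)^1 + 7 = (3087) + (105) + (7) = 3199; answer 3199
Part 2: U1 = 3199; r = 4050; 4050 = 2 * 3^4 * 5^2; number of divisors = (1+1) * (4+1) * (2+1) = 30; answer 30
Part 3: U2 = 30; d = 13; cross terms: (10*-14 - 29*-33)=817, (29*13 - 9*-14)=503, (9*26 - -17*13)=455, (-17*-33 - 10*26)=301; twice the area = |2076| = 2076; area = 1038; answer 1038

1038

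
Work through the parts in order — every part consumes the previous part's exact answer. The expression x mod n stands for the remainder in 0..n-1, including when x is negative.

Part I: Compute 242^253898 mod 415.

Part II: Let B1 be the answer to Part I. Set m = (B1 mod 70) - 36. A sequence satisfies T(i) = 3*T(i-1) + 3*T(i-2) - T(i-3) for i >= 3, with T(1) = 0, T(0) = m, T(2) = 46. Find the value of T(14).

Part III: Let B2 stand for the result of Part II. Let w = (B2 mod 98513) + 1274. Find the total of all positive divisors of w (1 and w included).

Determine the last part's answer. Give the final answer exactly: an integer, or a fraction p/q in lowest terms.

Part I: squarings mod 415: 242^1=242, 242^2=49, 242^4=326, 242^8=36, 242^16=51, 242^32=111, 242^64=286, 242^128=41, 242^256=21, 242^512=26, 242^1024=261, 242^2048=61, 242^4096=401, 242^8192=196, 242^16384=236, 242^32768=86, 242^65536=341, 242^131072=81; 242^253898 = 242^2 * 242^8 * 242^64 * 242^128 * 242^256 * 242^512 * 242^1024 * 242^2048 * 242^4096 * 242^16384 * 242^32768 * 242^65536 * 242^131072 = 324 (mod 415); answer 324
Part II: B1 = 324; m = 8; T(3) = 3*(46) + 3*(0) - 1*(8) = 130; iterating: T(3)=130, T(4)=528, T(5)=1928, T(6)=7238, T(7)=26970, T(8)=100696, T(9)=375760, T(10)=1402398, T(11)=5233778, T(12)=19532768, T(13)=72897240, T(14)=272056246; answer 272056246
Part III: B2 = 272056246; w = 63127; 63127 is prime, so its only divisors are 1 and 63127; sigma = 1 + 63127 = 63128; answer 63128

63128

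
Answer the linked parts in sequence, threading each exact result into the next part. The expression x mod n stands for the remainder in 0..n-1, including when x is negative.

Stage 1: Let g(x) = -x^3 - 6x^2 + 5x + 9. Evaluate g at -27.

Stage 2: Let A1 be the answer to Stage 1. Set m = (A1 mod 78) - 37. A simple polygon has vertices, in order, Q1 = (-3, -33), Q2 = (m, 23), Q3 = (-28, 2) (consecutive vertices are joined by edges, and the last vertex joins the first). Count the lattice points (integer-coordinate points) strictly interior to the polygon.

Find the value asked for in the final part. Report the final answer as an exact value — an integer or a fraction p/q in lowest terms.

985

Stage 1: -1*(-27)^3 - 6*(-27)^2 + 5*(-27)^1 + 9 = (19683) + (-4374) + (-135) + (9) = 15183; answer 15183
Stage 2: A1 = 15183; m = 14; cross terms: (-3*23 - 14*-33)=393, (14*2 - -28*23)=672, (-28*-33 - -3*2)=930; twice the area = |1995| = 1995; area = 1995/2; boundary points = 1 + 21 + 5 = 27; strictly interior points = area - boundary/2 + 1 = 985; answer 985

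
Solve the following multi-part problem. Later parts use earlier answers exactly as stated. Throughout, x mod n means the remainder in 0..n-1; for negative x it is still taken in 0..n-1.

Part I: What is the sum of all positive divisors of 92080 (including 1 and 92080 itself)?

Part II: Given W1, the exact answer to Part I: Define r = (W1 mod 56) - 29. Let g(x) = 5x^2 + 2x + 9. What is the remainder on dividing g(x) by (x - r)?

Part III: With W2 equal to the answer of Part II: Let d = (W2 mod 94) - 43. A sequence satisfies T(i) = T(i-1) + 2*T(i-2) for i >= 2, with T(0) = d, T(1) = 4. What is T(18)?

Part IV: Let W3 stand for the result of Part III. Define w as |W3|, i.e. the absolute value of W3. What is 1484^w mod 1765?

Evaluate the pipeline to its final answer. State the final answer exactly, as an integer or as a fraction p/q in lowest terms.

176

Part I: 92080 = 2^4 * 5 * 1151; sigma = (1 + 2 + 4 + 8 + 16) * (1 + 5) * (1 + 1151) = 31 * 6 * 1152 = 214272; answer 214272
Part II: W1 = 214272; r = -13; remainder = value at the root: 5*(-13)^2 + 2*(-13)^1 + 9 = (845) + (-26) + (9) = 828; answer 828
Part III: W2 = 828; d = 33; T(2) = 1*(4) + 2*(33) = 70; iterating: T(2)=70, T(3)=78, T(4)=218, T(5)=374, T(6)=810, T(7)=1558, T(8)=3178, T(9)=6294, T(10)=12650, T(11)=25238, T(12)=50538, T(13)=101014, T(14)=202090, T(15)=404118, T(16)=808298, T(17)=1616534, T(18)=3233130; answer 3233130
Part IV: W3 = 3233130; w = 3233130; squarings mod 1765: 1484^1=1484, 1484^2=1301, 1484^4=1731, 1484^8=1156, 1484^16=231, 1484^32=411, 1484^64=1246, 1484^128=1081, 1484^256=131, 1484^512=1276, 1484^1024=846, 1484^2048=891, 1484^4096=1396, 1484^8192=256, 1484^16384=231, 1484^32768=411, 1484^65536=1246, 1484^131072=1081, 1484^262144=131, 1484^524288=1276, 1484^1048576=846, 1484^2097152=891; 1484^3233130 = 1484^2 * 1484^8 * 1484^32 * 1484^64 * 1484^256 * 1484^1024 * 1484^4096 * 1484^16384 * 1484^65536 * 1484^1048576 * 1484^2097152 = 176 (mod 1765); answer 176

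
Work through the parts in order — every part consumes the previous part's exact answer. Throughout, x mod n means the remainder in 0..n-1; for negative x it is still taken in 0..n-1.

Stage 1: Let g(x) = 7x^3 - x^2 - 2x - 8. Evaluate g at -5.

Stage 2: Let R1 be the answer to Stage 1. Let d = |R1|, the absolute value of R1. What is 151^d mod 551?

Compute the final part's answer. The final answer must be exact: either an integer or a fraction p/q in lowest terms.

Stage 1: 7*(-5)^3 - 1*(-5)^2 - 2*(-5)^1 - 8 = (-875) + (-25) + (10) + (-8) = -898; answer -898
Stage 2: R1 = -898; d = 898; squarings mod 551: 151^1=151, 151^2=210, 151^4=20, 151^8=400, 151^16=210, 151^32=20, 151^64=400, 151^128=210, 151^256=20, 151^512=400; 151^898 = 151^2 * 151^128 * 151^256 * 151^512 = 210 (mod 551); answer 210

210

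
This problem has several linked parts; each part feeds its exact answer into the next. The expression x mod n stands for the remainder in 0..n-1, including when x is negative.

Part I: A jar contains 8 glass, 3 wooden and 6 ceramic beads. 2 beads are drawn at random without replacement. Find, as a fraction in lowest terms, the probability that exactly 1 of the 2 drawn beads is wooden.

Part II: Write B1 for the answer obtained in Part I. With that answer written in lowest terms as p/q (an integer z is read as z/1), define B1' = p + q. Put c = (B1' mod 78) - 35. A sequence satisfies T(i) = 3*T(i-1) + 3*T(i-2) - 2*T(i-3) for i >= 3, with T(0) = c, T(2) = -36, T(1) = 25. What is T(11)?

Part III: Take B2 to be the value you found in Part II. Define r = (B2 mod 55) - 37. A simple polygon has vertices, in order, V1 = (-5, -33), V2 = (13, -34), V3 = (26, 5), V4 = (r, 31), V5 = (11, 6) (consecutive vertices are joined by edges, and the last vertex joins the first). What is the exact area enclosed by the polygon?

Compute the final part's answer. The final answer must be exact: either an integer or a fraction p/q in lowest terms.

1695/2

Part I: total draws C(17,2) = 136; favorable C(3,1)*C(14,1) = 42; P = 21/68; answer 21/68
Part II: B1 = 21/68; threaded value p + q = 89; c = -24; T(3) = 3*(-36) + 3*(25) - 2*(-24) = 15; iterating: T(3)=15, T(4)=-113, T(5)=-222, T(6)=-1035, T(7)=-3545, T(8)=-13296, T(9)=-48453, T(10)=-178157, T(11)=-653238; answer -653238
Part III: B2 = -653238; r = 15; cross terms: (-5*-34 - 13*-33)=599, (13*5 - 26*-34)=949, (26*31 - 15*5)=731, (15*6 - 11*31)=-251, (11*-33 - -5*6)=-333; twice the area = |1695| = 1695; area = 1695/2; answer 1695/2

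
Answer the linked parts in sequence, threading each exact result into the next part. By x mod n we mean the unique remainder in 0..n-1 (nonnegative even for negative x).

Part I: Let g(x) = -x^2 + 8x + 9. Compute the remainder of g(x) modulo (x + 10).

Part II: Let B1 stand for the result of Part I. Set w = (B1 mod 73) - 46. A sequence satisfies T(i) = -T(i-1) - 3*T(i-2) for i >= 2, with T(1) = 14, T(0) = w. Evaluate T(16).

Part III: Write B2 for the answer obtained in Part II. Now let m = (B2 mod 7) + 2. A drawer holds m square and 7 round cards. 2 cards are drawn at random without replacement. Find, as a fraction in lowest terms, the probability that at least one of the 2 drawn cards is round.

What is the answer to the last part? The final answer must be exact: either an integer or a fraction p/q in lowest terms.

21/26

Part I: remainder = value at the root: -1*(-10)^2 + 8*(-10)^1 + 9 = (-100) + (-80) + (9) = -171; answer -171
Part II: B1 = -171; w = 2; T(2) = -1*(14) - 3*(2) = -20; iterating: T(2)=-20, T(3)=-22, T(4)=82, T(5)=-16, T(6)=-230, T(7)=278, T(8)=412, T(9)=-1246, T(10)=10, T(11)=3728, T(12)=-3758, T(13)=-7426, T(14)=18700, T(15)=3578, T(16)=-59678; answer -59678
Part III: B2 = -59678; m = 6; total draws C(13,2) = 78; complement C(6,2) = 15; favorable 78 - 15 = 63; P = 21/26; answer 21/26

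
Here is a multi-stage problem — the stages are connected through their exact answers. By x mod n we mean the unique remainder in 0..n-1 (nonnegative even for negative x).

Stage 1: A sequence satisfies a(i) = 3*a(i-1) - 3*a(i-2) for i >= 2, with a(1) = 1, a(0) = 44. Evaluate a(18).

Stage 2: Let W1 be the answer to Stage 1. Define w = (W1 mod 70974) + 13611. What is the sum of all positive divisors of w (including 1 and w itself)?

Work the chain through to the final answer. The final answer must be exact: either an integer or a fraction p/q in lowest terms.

95040

Stage 1: a(2) = 3*(1) - 3*(44) = -129; iterating: a(2)=-129, a(3)=-390, a(4)=-783, a(5)=-1179, a(6)=-1188, a(7)=-27, a(8)=3483, a(9)=10530, a(10)=21141, a(11)=31833, a(12)=32076, a(13)=729, a(14)=-94041, a(15)=-284310, a(16)=-570807, a(17)=-859491, a(18)=-866052; answer -866052
Stage 2: W1 = -866052; w = 70221; 70221 = 3 * 89 * 263; sigma = (1 + 3) * (1 + 89) * (1 + 263) = 4 * 90 * 264 = 95040; answer 95040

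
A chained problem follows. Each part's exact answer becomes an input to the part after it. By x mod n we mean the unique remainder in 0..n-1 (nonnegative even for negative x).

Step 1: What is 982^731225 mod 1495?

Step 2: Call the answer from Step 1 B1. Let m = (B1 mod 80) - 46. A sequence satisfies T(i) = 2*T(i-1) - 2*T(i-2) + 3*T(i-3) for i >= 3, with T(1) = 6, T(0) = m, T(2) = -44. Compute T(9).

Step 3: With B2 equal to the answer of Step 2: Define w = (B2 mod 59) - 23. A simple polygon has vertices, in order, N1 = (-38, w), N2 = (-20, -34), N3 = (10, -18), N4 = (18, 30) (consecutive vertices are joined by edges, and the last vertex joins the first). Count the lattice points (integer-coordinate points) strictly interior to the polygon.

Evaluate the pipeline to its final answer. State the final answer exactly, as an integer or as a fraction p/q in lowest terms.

Step 1: squarings mod 1495: 982^1=982, 982^2=49, 982^4=906, 982^8=81, 982^16=581, 982^32=1186, 982^64=1296, 982^128=731, 982^256=646, 982^512=211, 982^1024=1166, 982^2048=601, 982^4096=906, 982^8192=81, 982^16384=581, 982^32768=1186, 982^65536=1296, 982^131072=731, 982^262144=646, 982^524288=211; 982^731225 = 982^1 * 982^8 * 982^16 * 982^64 * 982^2048 * 982^8192 * 982^65536 * 982^131072 * 982^524288 = 622 (mod 1495); answer 622
Step 2: B1 = 622; m = 16; T(3) = 2*(-44) - 2*(6) + 3*(16) = -52; iterating: T(3)=-52, T(4)=2, T(5)=-24, T(6)=-208, T(7)=-362, T(8)=-380, T(9)=-660; answer -660
Step 3: B2 = -660; w = 25; cross terms: (-38*-34 - -20*25)=1792, (-20*-18 - 10*-34)=700, (10*30 - 18*-18)=624, (18*25 - -38*30)=1590; twice the area = |4706| = 4706; area = 2353; boundary points = 1 + 2 + 8 + 1 = 12; strictly interior points = area - boundary/2 + 1 = 2348; answer 2348

2348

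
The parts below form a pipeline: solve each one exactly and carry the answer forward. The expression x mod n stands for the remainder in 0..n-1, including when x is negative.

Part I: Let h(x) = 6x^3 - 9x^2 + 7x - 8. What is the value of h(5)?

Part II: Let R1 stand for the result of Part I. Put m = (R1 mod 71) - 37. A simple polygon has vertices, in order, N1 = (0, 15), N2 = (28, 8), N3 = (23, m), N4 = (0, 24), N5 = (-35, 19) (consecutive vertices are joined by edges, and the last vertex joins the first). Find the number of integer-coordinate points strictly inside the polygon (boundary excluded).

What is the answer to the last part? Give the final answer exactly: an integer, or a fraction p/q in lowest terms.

Part I: 6*(5)^3 - 9*(5)^2 + 7*(5)^1 - 8 = (750) + (-225) + (35) + (-8) = 552; answer 552
Part II: R1 = 552; m = 18; cross terms: (0*8 - 28*15)=-420, (28*18 - 23*8)=320, (23*24 - 0*18)=552, (0*19 - -35*24)=840, (-35*15 - 0*19)=-525; twice the area = |767| = 767; area = 767/2; boundary points = 7 + 5 + 1 + 5 + 1 = 19; strictly interior points = area - boundary/2 + 1 = 375; answer 375

375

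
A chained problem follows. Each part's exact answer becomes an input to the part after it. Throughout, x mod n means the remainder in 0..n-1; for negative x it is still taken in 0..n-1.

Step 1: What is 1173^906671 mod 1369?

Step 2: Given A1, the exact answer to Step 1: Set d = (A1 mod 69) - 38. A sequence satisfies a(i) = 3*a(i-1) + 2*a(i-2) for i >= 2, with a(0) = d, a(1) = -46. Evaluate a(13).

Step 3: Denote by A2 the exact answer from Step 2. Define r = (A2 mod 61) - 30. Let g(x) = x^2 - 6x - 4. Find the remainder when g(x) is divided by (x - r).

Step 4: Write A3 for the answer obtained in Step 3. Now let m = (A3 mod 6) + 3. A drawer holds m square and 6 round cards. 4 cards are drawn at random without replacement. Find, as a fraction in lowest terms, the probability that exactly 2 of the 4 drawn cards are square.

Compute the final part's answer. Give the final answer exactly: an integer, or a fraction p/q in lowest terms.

Step 1: squarings mod 1369: 1173^1=1173, 1173^2=84, 1173^4=211, 1173^8=713, 1173^16=470, 1173^32=491, 1173^64=137, 1173^128=972, 1173^256=174, 1173^512=158, 1173^1024=322, 1173^2048=1009, 1173^4096=914, 1173^8192=306, 1173^16384=544, 1173^32768=232, 1173^65536=433, 1173^131072=1305, 1173^262144=1358, 1173^524288=121; 1173^906671 = 1173^1 * 1173^2 * 1173^4 * 1173^8 * 1173^32 * 1173^128 * 1173^256 * 1173^1024 * 1173^4096 * 1173^16384 * 1173^32768 * 1173^65536 * 1173^262144 * 1173^524288 = 232 (mod 1369); answer 232
Step 2: A1 = 232; d = -13; a(2) = 3*(-46) + 2*(-13) = -164; iterating: a(2)=-164, a(3)=-584, a(4)=-2080, a(5)=-7408, a(6)=-26384, a(7)=-93968, a(8)=-334672, a(9)=-1191952, a(10)=-4245200, a(11)=-15119504, a(12)=-53848912, a(13)=-191785744; answer -191785744
Step 3: A2 = -191785744; r = -5; remainder = value at the root: 1*(-5)^2 - 6*(-5)^1 - 4 = (25) + (30) + (-4) = 51; answer 51
Step 4: A3 = 51; m = 6; total draws C(12,4) = 495; favorable C(6,2)*C(6,2) = 225; P = 5/11; answer 5/11

5/11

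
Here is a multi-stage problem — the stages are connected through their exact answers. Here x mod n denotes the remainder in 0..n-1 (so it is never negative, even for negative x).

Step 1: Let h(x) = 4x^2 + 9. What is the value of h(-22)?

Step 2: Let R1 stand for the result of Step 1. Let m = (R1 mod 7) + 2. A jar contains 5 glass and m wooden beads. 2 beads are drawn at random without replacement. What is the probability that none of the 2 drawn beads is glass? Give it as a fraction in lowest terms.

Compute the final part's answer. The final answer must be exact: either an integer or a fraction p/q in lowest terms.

14/39

Step 1: 4*(-22)^2 + 9 = (1936) + (9) = 1945; answer 1945
Step 2: R1 = 1945; m = 8; total draws C(13,2) = 78; favorable C(8,2) = 28; P = 14/39; answer 14/39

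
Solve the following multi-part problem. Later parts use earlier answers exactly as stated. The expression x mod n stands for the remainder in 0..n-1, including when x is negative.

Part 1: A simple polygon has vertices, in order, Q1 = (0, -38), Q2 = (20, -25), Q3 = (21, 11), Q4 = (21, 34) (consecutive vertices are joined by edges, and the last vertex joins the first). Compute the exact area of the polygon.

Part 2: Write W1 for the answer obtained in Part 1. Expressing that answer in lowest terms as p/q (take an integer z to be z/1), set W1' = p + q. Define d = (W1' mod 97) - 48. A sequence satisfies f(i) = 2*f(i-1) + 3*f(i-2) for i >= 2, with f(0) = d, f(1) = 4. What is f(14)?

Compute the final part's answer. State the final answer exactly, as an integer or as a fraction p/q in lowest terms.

-35872294

Part 1: cross terms: (0*-25 - 20*-38)=760, (20*11 - 21*-25)=745, (21*34 - 21*11)=483, (21*-38 - 0*34)=-798; twice the area = |1190| = 1190; area = 595; answer 595
Part 2: W1 = 595; threaded value p + q = 596; d = -34; f(2) = 2*(4) + 3*(-34) = -94; iterating: f(2)=-94, f(3)=-176, f(4)=-634, f(5)=-1796, f(6)=-5494, f(7)=-16376, f(8)=-49234, f(9)=-147596, f(10)=-442894, f(11)=-1328576, f(12)=-3985834, f(13)=-11957396, f(14)=-35872294; answer -35872294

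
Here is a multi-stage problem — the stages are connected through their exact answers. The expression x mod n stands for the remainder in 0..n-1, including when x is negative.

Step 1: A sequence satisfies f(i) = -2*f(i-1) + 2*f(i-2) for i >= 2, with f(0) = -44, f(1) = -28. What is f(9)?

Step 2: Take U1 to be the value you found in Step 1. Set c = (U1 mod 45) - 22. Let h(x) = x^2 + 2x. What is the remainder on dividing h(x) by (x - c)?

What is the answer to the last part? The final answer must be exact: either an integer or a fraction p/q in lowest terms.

528

Step 1: f(2) = -2*(-28) + 2*(-44) = -32; iterating: f(2)=-32, f(3)=8, f(4)=-80, f(5)=176, f(6)=-512, f(7)=1376, f(8)=-3776, f(9)=10304; answer 10304
Step 2: U1 = 10304; c = 22; remainder = value at the root: 1*(22)^2 + 2*(22)^1 = (484) + (44) = 528; answer 528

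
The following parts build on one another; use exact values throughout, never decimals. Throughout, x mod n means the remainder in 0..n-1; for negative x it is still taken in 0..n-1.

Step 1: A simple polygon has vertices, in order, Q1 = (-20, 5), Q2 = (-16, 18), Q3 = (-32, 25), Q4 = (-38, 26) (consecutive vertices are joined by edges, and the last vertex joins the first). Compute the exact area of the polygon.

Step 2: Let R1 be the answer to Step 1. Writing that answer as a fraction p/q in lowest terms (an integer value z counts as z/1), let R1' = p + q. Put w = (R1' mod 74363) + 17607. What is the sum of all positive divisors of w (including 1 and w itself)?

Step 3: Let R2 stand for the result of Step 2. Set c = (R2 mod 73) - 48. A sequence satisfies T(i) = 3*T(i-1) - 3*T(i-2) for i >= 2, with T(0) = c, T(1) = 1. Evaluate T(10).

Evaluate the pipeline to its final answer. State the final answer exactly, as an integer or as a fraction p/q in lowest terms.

Step 1: cross terms: (-20*18 - -16*5)=-280, (-16*25 - -32*18)=176, (-32*26 - -38*25)=118, (-38*5 - -20*26)=330; twice the area = |344| = 344; area = 172; answer 172
Step 2: R1 = 172; threaded value p + q = 173; w = 17780; 17780 = 2^2 * 5 * 7 * 127; sigma = (1 + 2 + 4) * (1 + 5) * (1 + 7) * (1 + 127) = 7 * 6 * 8 * 128 = 43008; answer 43008
Step 3: R2 = 43008; c = -37; T(2) = 3*(1) - 3*(-37) = 114; iterating: T(2)=114, T(3)=339, T(4)=675, T(5)=1008, T(6)=999, T(7)=-27, T(8)=-3078, T(9)=-9153, T(10)=-18225; answer -18225

-18225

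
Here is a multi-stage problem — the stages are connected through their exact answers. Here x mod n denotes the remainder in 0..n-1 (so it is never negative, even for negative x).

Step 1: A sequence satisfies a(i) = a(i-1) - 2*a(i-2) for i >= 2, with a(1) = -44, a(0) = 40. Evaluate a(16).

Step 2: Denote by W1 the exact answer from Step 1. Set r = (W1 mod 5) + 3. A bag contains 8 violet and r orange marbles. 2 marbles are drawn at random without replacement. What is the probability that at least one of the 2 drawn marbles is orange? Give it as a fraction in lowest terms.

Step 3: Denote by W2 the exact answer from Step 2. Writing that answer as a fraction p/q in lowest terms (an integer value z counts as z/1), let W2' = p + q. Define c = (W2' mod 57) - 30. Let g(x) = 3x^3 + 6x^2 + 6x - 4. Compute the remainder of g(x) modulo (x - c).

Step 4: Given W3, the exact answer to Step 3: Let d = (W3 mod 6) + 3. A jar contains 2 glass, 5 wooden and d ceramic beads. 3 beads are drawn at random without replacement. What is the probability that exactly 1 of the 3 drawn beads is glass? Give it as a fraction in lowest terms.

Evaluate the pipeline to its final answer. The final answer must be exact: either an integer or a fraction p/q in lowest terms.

9/22

Step 1: a(2) = 1*(-44) - 2*(40) = -124; iterating: a(2)=-124, a(3)=-36, a(4)=212, a(5)=284, a(6)=-140, a(7)=-708, a(8)=-428, a(9)=988, a(10)=1844, a(11)=-132, a(12)=-3820, a(13)=-3556, a(14)=4084, a(15)=11196, a(16)=3028; answer 3028
Step 2: W1 = 3028; r = 6; total draws C(14,2) = 91; complement C(8,2) = 28; favorable 91 - 28 = 63; P = 9/13; answer 9/13
Step 3: W2 = 9/13; threaded value p + q = 22; c = -8; remainder = value at the root: 3*(-8)^3 + 6*(-8)^2 + 6*(-8)^1 - 4 = (-1536) + (384) + (-48) + (-4) = -1204; answer -1204
Step 4: W3 = -1204; d = 5; total draws C(12,3) = 220; favorable C(2,1)*C(10,2) = 90; P = 9/22; answer 9/22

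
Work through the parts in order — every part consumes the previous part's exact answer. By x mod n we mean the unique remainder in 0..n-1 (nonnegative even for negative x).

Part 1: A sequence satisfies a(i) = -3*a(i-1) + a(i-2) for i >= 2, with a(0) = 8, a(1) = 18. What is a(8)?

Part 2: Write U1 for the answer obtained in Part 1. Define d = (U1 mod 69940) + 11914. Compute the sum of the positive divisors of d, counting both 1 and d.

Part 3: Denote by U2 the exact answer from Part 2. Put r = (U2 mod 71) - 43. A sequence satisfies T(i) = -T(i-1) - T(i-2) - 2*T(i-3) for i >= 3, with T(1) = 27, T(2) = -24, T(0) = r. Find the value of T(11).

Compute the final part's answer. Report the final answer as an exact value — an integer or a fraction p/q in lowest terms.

Part 1: a(2) = -3*(18) + 1*(8) = -46; iterating: a(2)=-46, a(3)=156, a(4)=-514, a(5)=1698, a(6)=-5608, a(7)=18522, a(8)=-61174; answer -61174
Part 2: U1 = -61174; d = 20680; 20680 = 2^3 * 5 * 11 * 47; sigma = (1 + 2 + 4 + 8) * (1 + 5) * (1 + 11) * (1 + 47) = 15 * 6 * 12 * 48 = 51840; answer 51840
Part 3: U2 = 51840; r = -33; T(3) = -1*(-24) - 1*(27) - 2*(-33) = 63; iterating: T(3)=63, T(4)=-93, T(5)=78, T(6)=-111, T(7)=219, T(8)=-264, T(9)=267, T(10)=-441, T(11)=702; answer 702

702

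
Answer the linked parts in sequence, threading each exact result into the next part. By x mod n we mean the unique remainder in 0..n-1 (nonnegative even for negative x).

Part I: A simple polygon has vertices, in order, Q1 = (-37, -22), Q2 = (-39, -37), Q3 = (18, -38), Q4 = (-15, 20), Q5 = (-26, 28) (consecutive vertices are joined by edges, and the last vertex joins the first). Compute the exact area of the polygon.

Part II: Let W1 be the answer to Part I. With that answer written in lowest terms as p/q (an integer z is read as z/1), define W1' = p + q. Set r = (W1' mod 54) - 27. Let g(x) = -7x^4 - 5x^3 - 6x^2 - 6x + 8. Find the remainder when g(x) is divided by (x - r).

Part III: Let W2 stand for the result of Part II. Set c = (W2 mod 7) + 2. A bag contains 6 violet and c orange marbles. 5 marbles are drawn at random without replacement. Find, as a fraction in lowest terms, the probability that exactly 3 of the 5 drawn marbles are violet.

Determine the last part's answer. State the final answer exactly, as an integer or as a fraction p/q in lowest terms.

10/21

Part I: cross terms: (-37*-37 - -39*-22)=511, (-39*-38 - 18*-37)=2148, (18*20 - -15*-38)=-210, (-15*28 - -26*20)=100, (-26*-22 - -37*28)=1608; twice the area = |4157| = 4157; area = 4157/2; answer 4157/2
Part II: W1 = 4157/2; threaded value p + q = 4159; r = -26; remainder = value at the root: -7*(-26)^4 - 5*(-26)^3 - 6*(-26)^2 - 6*(-26)^1 + 8 = (-3198832) + (87880) + (-4056) + (156) + (8) = -3114844; answer -3114844
Part III: W2 = -3114844; c = 4; total draws C(10,5) = 252; favorable C(6,3)*C(4,2) = 120; P = 10/21; answer 10/21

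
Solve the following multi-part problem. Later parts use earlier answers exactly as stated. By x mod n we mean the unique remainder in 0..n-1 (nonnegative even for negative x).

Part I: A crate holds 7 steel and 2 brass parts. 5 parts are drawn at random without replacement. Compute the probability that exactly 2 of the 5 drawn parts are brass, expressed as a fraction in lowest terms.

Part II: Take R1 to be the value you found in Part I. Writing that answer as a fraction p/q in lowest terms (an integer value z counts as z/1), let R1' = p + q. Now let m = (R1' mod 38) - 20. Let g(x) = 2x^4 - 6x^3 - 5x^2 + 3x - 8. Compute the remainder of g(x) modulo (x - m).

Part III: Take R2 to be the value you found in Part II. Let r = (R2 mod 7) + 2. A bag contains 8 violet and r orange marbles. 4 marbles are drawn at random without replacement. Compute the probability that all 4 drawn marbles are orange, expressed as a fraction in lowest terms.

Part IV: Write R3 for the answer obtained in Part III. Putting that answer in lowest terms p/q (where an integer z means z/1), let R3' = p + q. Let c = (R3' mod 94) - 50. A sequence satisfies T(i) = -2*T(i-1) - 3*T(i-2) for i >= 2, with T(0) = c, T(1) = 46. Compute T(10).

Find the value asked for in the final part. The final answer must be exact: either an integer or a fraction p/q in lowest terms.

3202

Part I: total draws C(9,5) = 126; favorable C(2,2)*C(7,3) = 35; P = 5/18; answer 5/18
Part II: R1 = 5/18; threaded value p + q = 23; m = 3; remainder = value at the root: 2*(3)^4 - 6*(3)^3 - 5*(3)^2 + 3*(3)^1 - 8 = (162) + (-162) + (-45) + (9) + (-8) = -44; answer -44
Part III: R2 = -44; r = 7; total draws C(15,4) = 1365; favorable C(7,4) = 35; P = 1/39; answer 1/39
Part IV: R3 = 1/39; threaded value p + q = 40; c = -10; T(2) = -2*(46) - 3*(-10) = -62; iterating: T(2)=-62, T(3)=-14, T(4)=214, T(5)=-386, T(6)=130, T(7)=898, T(8)=-2186, T(9)=1678, T(10)=3202; answer 3202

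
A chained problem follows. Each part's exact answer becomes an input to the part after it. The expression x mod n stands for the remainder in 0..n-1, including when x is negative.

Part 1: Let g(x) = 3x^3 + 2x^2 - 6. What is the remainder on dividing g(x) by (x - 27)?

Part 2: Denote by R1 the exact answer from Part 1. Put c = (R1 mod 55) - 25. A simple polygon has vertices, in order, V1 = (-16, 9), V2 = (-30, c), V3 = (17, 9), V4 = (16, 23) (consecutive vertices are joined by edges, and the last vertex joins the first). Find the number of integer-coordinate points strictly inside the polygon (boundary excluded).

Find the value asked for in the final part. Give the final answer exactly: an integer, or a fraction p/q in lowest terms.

Part 1: remainder = value at the root: 3*(27)^3 + 2*(27)^2 - 6 = (59049) + (1458) + (-6) = 60501; answer 60501
Part 2: R1 = 60501; c = -24; cross terms: (-16*-24 - -30*9)=654, (-30*9 - 17*-24)=138, (17*23 - 16*9)=247, (16*9 - -16*23)=512; twice the area = |1551| = 1551; area = 1551/2; boundary points = 1 + 1 + 1 + 2 = 5; strictly interior points = area - boundary/2 + 1 = 774; answer 774

774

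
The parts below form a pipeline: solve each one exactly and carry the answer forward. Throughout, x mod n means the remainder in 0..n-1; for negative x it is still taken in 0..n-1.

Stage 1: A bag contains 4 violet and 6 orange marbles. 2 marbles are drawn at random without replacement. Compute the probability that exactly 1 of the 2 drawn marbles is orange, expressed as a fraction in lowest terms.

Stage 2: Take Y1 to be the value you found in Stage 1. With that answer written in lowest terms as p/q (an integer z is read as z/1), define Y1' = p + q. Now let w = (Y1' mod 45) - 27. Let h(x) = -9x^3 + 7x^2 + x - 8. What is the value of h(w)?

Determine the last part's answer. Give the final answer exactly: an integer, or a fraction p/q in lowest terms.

676

Stage 1: total draws C(10,2) = 45; favorable C(6,1)*C(4,1) = 24; P = 8/15; answer 8/15
Stage 2: Y1 = 8/15; threaded value p + q = 23; w = -4; -9*(-4)^3 + 7*(-4)^2 + 1*(-4)^1 - 8 = (576) + (112) + (-4) + (-8) = 676; answer 676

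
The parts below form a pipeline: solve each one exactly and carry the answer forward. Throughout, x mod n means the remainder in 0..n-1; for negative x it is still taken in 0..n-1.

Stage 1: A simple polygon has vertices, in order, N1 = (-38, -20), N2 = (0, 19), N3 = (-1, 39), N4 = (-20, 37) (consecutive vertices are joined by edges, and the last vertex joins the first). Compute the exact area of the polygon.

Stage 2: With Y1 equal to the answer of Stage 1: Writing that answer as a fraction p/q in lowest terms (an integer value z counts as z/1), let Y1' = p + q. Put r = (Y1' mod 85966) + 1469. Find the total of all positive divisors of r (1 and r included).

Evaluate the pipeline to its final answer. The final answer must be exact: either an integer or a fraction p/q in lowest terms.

Stage 1: cross terms: (-38*19 - 0*-20)=-722, (0*39 - -1*19)=19, (-1*37 - -20*39)=743, (-20*-20 - -38*37)=1806; twice the area = |1846| = 1846; area = 923; answer 923
Stage 2: Y1 = 923; threaded value p + q = 924; r = 2393; 2393 is prime, so its only divisors are 1 and 2393; sigma = 1 + 2393 = 2394; answer 2394

2394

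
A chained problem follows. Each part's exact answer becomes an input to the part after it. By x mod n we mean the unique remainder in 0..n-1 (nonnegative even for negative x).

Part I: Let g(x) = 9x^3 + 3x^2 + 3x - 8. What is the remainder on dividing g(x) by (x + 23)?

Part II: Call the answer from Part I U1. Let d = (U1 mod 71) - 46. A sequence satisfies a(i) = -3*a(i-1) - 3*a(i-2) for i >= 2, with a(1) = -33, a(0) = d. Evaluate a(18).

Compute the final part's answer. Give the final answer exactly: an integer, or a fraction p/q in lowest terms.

-452709

Part I: remainder = value at the root: 9*(-23)^3 + 3*(-23)^2 + 3*(-23)^1 - 8 = (-109503) + (1587) + (-69) + (-8) = -107993; answer -107993
Part II: U1 = -107993; d = 23; a(2) = -3*(-33) - 3*(23) = 30; iterating: a(2)=30, a(3)=9, a(4)=-117, a(5)=324, a(6)=-621, a(7)=891, a(8)=-810, a(9)=-243, a(10)=3159, a(11)=-8748, a(12)=16767, a(13)=-24057, a(14)=21870, a(15)=6561, a(16)=-85293, a(17)=236196, a(18)=-452709; answer -452709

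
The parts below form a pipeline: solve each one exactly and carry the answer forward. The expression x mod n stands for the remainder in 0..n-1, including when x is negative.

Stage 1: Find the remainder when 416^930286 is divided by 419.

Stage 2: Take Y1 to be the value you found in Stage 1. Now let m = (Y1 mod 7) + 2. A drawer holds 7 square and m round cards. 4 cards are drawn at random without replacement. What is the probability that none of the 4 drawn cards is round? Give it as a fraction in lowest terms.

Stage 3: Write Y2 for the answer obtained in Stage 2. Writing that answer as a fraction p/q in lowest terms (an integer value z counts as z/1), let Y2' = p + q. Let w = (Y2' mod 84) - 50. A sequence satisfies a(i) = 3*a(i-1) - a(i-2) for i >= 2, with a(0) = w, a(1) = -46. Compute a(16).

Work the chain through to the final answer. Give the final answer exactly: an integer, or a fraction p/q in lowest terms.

Stage 1: squarings mod 419: 416^1=416, 416^2=9, 416^4=81, 416^8=276, 416^16=337, 416^32=20, 416^64=400, 416^128=361, 416^256=12, 416^512=144, 416^1024=205, 416^2048=125, 416^4096=122, 416^8192=219, 416^16384=195, 416^32768=315, 416^65536=341, 416^131072=218, 416^262144=177, 416^524288=323; 416^930286 = 416^2 * 416^4 * 416^8 * 416^32 * 416^64 * 416^128 * 416^256 * 416^4096 * 416^8192 * 416^131072 * 416^262144 * 416^524288 = 257 (mod 419); answer 257
Stage 2: Y1 = 257; m = 7; total draws C(14,4) = 1001; favorable C(7,4) = 35; P = 5/143; answer 5/143
Stage 3: Y2 = 5/143; threaded value p + q = 148; w = 14; a(2) = 3*(-46) - 1*(14) = -152; iterating: a(2)=-152, a(3)=-410, a(4)=-1078, a(5)=-2824, a(6)=-7394, a(7)=-19358, a(8)=-50680, a(9)=-132682, a(10)=-347366, a(11)=-909416, a(12)=-2380882, a(13)=-6233230, a(14)=-16318808, a(15)=-42723194, a(16)=-111850774; answer -111850774

-111850774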